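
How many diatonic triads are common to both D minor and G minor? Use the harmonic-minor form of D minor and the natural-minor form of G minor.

Diatonic triads of D minor (harmonic minor): D minor (i), E diminished (ii°), F augmented (III+), G minor (iv), A major (V), Bb major (VI), C# diminished (vii°).
Diatonic triads of G minor (natural minor): G minor (i), A diminished (ii°), Bb major (III), C minor (iv), D minor (v), Eb major (VI), F major (VII).
Matching root and quality in both lists: D minor, G minor, Bb major.
That gives 3 common triads.

3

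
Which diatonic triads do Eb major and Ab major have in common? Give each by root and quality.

Triads in Eb major: Eb (I), Fm (ii), Gm (iii), Ab (IV), Bb (V), Cm (vi), Ddim (vii°).
Triads in Ab major: Ab (I), Bbm (ii), Cm (iii), Db (IV), Eb (V), Fm (vi), Gdim (vii°).
Shared triads with their functions: Eb (I in Eb major, V in Ab major); Fm (ii in Eb major, vi in Ab major); Ab (IV in Eb major, I in Ab major); Cm (vi in Eb major, iii in Ab major).

Eb, Fm, Ab, Cm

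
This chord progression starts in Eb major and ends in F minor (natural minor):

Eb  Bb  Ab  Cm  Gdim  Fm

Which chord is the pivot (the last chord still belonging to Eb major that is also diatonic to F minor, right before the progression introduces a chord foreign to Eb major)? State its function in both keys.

Cm — vi in Eb major, v in F minor

Chords diatonic to Eb major: Eb, Fm, Gm, Ab, Bb, Cm, Ddim.
Reading the progression, the first chord not in that set is Gdim, so the modulation leaves Eb major there.
The chord immediately before Gdim is Cm, which is diatonic to both keys: vi in Eb major and v in F minor.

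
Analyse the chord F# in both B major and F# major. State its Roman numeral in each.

V in B major; I in F# major

The scale of B major is B C# D# E F# G# A#; F# is degree 5, and the triad built there (F#-A#-C#) is major, so it is V.
The scale of F# major is F# G# A# B C# D# E#; F# is degree 1, and the triad built there (F#-A#-C#) is major, so it is I.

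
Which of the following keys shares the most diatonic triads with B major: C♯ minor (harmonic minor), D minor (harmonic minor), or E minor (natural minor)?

C♯ minor

Triads of B major: B (I), C♯m (ii), D♯m (iii), E (IV), F♯ (V), G♯m (vi), A♯dim (vii°).
C♯ minor (harmonic minor) shares 1: C♯m.
D minor (harmonic minor) shares 0: none.
E minor (natural minor) shares 0: none.
The most common triads (1) are shared with C♯ minor.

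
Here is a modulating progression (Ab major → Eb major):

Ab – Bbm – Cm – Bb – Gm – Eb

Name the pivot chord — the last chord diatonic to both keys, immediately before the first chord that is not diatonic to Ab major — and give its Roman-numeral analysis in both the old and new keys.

Chords diatonic to Ab major: Ab, Bbm, Cm, Db, Eb, Fm, Gdim.
Reading the progression, the first chord not in that set is Bb, so the modulation leaves Ab major there.
The chord immediately before Bb is Cm, which is diatonic to both keys: iii in Ab major and vi in Eb major.

Cm — iii in Ab major, vi in Eb major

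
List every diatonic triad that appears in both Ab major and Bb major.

Cm, Eb

Triads in Ab major: Ab (I), Bbm (ii), Cm (iii), Db (IV), Eb (V), Fm (vi), Gdim (vii°).
Triads in Bb major: Bb (I), Cm (ii), Dm (iii), Eb (IV), F (V), Gm (vi), Adim (vii°).
Shared triads with their functions: Cm (iii in Ab major, ii in Bb major); Eb (V in Ab major, IV in Bb major).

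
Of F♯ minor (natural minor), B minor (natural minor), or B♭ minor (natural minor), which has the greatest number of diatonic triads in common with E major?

Triads of E major: E major (I), F♯ minor (ii), G♯ minor (iii), A major (IV), B major (V), C♯ minor (vi), D♯ diminished (vii°).
F♯ minor (natural minor) shares 4: E, F♯m, A, C♯m.
B minor (natural minor) shares 2: F♯m, A.
B♭ minor (natural minor) shares 0: none.
The most common triads (4) are shared with F♯ minor.

F♯ minor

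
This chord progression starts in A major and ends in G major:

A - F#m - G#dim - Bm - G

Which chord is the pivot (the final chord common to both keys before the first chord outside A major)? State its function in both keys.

Chords diatonic to A major: A, Bm, C#m, D, E, F#m, G#dim.
Reading the progression, the first chord not in that set is G, so the modulation leaves A major there.
The chord immediately before G is Bm, which is diatonic to both keys: ii in A major and iii in G major.

Bm — ii in A major, iii in G major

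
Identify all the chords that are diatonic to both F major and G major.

Triads in F major: F (I), Gm (ii), Am (iii), Bb (IV), C (V), Dm (vi), Edim (vii°).
Triads in G major: G (I), Am (ii), Bm (iii), C (IV), D (V), Em (vi), F#dim (vii°).
Shared triads with their functions: Am (iii in F major, ii in G major); C (V in F major, IV in G major).

Am, C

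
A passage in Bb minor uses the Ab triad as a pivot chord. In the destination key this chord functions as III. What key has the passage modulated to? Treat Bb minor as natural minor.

The numeral III denotes a major triad on scale degree 3. With Ab on degree 3, the tonic of the new key is F.
Degree 3 carries a major triad in natural-minor keys, so the destination is F minor.
Check: the diatonic triads of F minor (natural minor) are Fm (i), Gdim (ii°), Ab (III), Bbm (iv), Cm (v), Db (VI), Eb (VII) — Ab is indeed III.

F minor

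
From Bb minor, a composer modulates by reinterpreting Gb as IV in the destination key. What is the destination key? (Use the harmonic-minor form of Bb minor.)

The numeral IV denotes a major triad on scale degree 4. With Gb on degree 4, the tonic of the new key is Db.
Degree 4 carries a major triad in major keys, so the destination is Db major.
Check: the diatonic triads of Db major are Db (I), Ebm (ii), Fm (iii), Gb (IV), Ab (V), Bbm (vi), Cdim (vii°) — Gb is indeed IV.

Db major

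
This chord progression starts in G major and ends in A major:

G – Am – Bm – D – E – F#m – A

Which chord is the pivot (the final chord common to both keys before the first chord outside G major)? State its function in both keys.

D — V in G major, IV in A major

Chords diatonic to G major: G, Am, Bm, C, D, Em, F#dim.
Reading the progression, the first chord not in that set is E, so the modulation leaves G major there.
The chord immediately before E is D, which is diatonic to both keys: V in G major and IV in A major.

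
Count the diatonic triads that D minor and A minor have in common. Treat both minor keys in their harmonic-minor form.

1

Diatonic triads of D minor (harmonic minor): Dm (i), Edim (ii°), Faug (III+), Gm (iv), A (V), Bb (VI), C#dim (vii°).
Diatonic triads of A minor (harmonic minor): Am (i), Bdim (ii°), Caug (III+), Dm (iv), E (V), F (VI), G#dim (vii°).
Matching root and quality in both lists: Dm.
That gives 1 common triad.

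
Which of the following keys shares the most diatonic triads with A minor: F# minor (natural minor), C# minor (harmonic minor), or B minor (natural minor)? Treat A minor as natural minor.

B minor

Triads of A minor (natural minor): Am (i), Bdim (ii°), C (III), Dm (iv), Em (v), F (VI), G (VII).
F# minor (natural minor) shares 0: none.
C# minor (harmonic minor) shares 0: none.
B minor (natural minor) shares 2: Em, G.
The most common triads (2) are shared with B minor.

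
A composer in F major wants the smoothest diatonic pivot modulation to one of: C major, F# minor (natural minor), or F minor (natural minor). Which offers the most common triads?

C major

Triads of F major: F major (I), G minor (ii), A minor (iii), Bb major (IV), C major (V), D minor (vi), E diminished (vii°).
C major shares 4: F, Am, C, Dm.
F# minor (natural minor) shares 0: none.
F minor (natural minor) shares 0: none.
The most common triads (4) are shared with C major.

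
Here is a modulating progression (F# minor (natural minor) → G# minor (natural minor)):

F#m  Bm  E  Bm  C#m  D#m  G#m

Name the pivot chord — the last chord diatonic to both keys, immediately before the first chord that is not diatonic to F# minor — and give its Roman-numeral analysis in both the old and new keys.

C#m — v in F# minor, iv in G# minor

Chords diatonic to F# minor: F#m, G#dim, A, Bm, C#m, D, E.
Reading the progression, the first chord not in that set is D#m, so the modulation leaves F# minor there.
The chord immediately before D#m is C#m, which is diatonic to both keys: v in F# minor and iv in G# minor.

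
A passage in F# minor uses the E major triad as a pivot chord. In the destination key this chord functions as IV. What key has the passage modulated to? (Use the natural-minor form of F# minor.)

The numeral IV denotes a major triad on scale degree 4. With E on degree 4, the tonic of the new key is B.
Degree 4 carries a major triad in major keys, so the destination is B major.
Check: the diatonic triads of B major are B (I), C#m (ii), D#m (iii), E (IV), F# (V), G#m (vi), A#dim (vii°) — E major is indeed IV.

B major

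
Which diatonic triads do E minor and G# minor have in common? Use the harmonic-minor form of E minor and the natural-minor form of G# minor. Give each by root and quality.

Triads in E minor (harmonic minor): Em (i), F#dim (ii°), Gaug (III+), Am (iv), B (V), C (VI), D#dim (vii°).
Triads in G# minor (natural minor): G#m (i), A#dim (ii°), B (III), C#m (iv), D#m (v), E (VI), F# (VII).
Shared triads with their functions: B (V in E minor, III in G# minor).

B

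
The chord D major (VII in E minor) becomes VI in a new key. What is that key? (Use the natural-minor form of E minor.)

F# minor

The numeral VI denotes a major triad on scale degree 6. With D on degree 6, the tonic of the new key is F#.
Degree 6 carries a major triad in minor keys, so the destination is F# minor.
Check: the diatonic triads of F# minor (natural minor) are F#m (i), G#dim (ii°), A (III), Bm (iv), C#m (v), D (VI), E (VII) — D major is indeed VI.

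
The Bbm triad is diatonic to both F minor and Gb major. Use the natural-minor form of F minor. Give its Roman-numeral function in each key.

The scale of F minor (natural minor) is F G Ab Bb C Db Eb; Bb is degree 4, and the triad built there (Bb-Db-F) is minor, so it is iv.
The scale of Gb major is Gb Ab Bb Cb Db Eb F; Bb is degree 3, and the triad built there (Bb-Db-F) is minor, so it is iii.

iv in F minor; iii in Gb major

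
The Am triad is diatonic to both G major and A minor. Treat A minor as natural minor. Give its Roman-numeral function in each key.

ii in G major; i in A minor

The scale of G major is G A B C D E F♯; A is degree 2, and the triad built there (A-C-E) is minor, so it is ii.
The scale of A minor (natural minor) is A B C D E F G; A is degree 1, and the triad built there (A-C-E) is minor, so it is i.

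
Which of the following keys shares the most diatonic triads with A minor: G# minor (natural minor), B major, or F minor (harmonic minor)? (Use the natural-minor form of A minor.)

Triads of A minor (natural minor): A minor (i), B diminished (ii°), C major (III), D minor (iv), E minor (v), F major (VI), G major (VII).
G# minor (natural minor) shares 0: none.
B major shares 0: none.
F minor (harmonic minor) shares 1: C.
The most common triads (1) are shared with F minor.

F minor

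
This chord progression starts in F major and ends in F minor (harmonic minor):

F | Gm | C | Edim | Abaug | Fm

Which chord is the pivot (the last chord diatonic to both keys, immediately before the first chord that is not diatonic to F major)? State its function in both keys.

Chords diatonic to F major: F, Gm, Am, Bb, C, Dm, Edim.
Reading the progression, the first chord not in that set is Abaug, so the modulation leaves F major there.
The chord immediately before Abaug is Edim, which is diatonic to both keys: vii° in F major and vii° in F minor.

Edim — vii° in F major, vii° in F minor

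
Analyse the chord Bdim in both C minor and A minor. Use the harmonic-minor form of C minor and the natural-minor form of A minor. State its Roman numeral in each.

vii° in C minor; ii° in A minor

The scale of C minor (harmonic minor) is C D Eb F G Ab B; B is degree 7, and the triad built there (B-D-F) is diminished, so it is vii°.
The scale of A minor (natural minor) is A B C D E F G; B is degree 2, and the triad built there (B-D-F) is diminished, so it is ii°.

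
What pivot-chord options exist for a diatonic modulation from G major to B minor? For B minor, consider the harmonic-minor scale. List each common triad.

G, Bm, Em

Triads in G major: G (I), Am (ii), Bm (iii), C (IV), D (V), Em (vi), F#dim (vii°).
Triads in B minor (harmonic minor): Bm (i), C#dim (ii°), Daug (III+), Em (iv), F# (V), G (VI), A#dim (vii°).
Shared triads with their functions: G (I in G major, VI in B minor); Bm (iii in G major, i in B minor); Em (vi in G major, iv in B minor).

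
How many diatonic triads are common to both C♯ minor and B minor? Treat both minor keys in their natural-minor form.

Diatonic triads of C♯ minor (natural minor): C♯m (i), D♯dim (ii°), E (III), F♯m (iv), G♯m (v), A (VI), B (VII).
Diatonic triads of B minor (natural minor): Bm (i), C♯dim (ii°), D (III), Em (iv), F♯m (v), G (VI), A (VII).
Matching root and quality in both lists: F♯m, A.
That gives 2 common triads.

2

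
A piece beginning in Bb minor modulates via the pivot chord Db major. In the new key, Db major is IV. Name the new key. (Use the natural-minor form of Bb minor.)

Ab major

The numeral IV denotes a major triad on scale degree 4. With Db on degree 4, the tonic of the new key is Ab.
Degree 4 carries a major triad in major keys, so the destination is Ab major.
Check: the diatonic triads of Ab major are Ab (I), Bbm (ii), Cm (iii), Db (IV), Eb (V), Fm (vi), Gdim (vii°) — Db major is indeed IV.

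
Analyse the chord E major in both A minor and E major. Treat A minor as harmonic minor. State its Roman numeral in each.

The scale of A minor (harmonic minor) is A B C D E F G#; E is degree 5, and the triad built there (E-G#-B) is major, so it is V.
The scale of E major is E F# G# A B C# D#; E is degree 1, and the triad built there (E-G#-B) is major, so it is I.

V in A minor; I in E major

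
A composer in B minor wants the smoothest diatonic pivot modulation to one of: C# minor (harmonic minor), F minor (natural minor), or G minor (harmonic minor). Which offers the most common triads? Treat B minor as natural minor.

C# minor

Triads of B minor (natural minor): B minor (i), C# diminished (ii°), D major (III), E minor (iv), F# minor (v), G major (VI), A major (VII).
C# minor (harmonic minor) shares 2: F#m, A.
F minor (natural minor) shares 0: none.
G minor (harmonic minor) shares 1: D.
The most common triads (2) are shared with C# minor.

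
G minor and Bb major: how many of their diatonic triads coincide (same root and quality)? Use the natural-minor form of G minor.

7

Diatonic triads of G minor (natural minor): Gm (i), Adim (ii°), Bb (III), Cm (iv), Dm (v), Eb (VI), F (VII).
Diatonic triads of Bb major: Bb (I), Cm (ii), Dm (iii), Eb (IV), F (V), Gm (vi), Adim (vii°).
Matching root and quality in both lists: Gm, Adim, Bb, Cm, Dm, Eb, F.
That gives 7 common triads.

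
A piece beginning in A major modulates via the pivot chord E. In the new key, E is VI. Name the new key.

G♯ minor

The numeral VI denotes a major triad on scale degree 6. With E on degree 6, the tonic of the new key is G♯.
Degree 6 carries a major triad in minor keys, so the destination is G♯ minor.
Check: the diatonic triads of G♯ minor (natural minor) are G♯m (i), A♯dim (ii°), B (III), C♯m (iv), D♯m (v), E (VI), F♯ (VII) — E is indeed VI.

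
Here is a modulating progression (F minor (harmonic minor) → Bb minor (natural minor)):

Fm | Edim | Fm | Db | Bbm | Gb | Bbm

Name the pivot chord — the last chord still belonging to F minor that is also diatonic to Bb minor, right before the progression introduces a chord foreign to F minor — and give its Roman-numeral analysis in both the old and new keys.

Bbm — iv in F minor, i in Bb minor

Chords diatonic to F minor: Fm, Gdim, Abaug, Bbm, C, Db, Edim.
Reading the progression, the first chord not in that set is Gb, so the modulation leaves F minor there.
The chord immediately before Gb is Bbm, which is diatonic to both keys: iv in F minor and i in Bb minor.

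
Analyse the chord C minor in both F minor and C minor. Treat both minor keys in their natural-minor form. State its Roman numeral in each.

v in F minor; i in C minor

The scale of F minor (natural minor) is F G Ab Bb C Db Eb; C is degree 5, and the triad built there (C-Eb-G) is minor, so it is v.
The scale of C minor (natural minor) is C D Eb F G Ab Bb; C is degree 1, and the triad built there (C-Eb-G) is minor, so it is i.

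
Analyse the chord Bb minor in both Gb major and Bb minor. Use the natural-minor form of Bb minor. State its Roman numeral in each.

iii in Gb major; i in Bb minor

The scale of Gb major is Gb Ab Bb Cb Db Eb F; Bb is degree 3, and the triad built there (Bb-Db-F) is minor, so it is iii.
The scale of Bb minor (natural minor) is Bb C Db Eb F Gb Ab; Bb is degree 1, and the triad built there (Bb-Db-F) is minor, so it is i.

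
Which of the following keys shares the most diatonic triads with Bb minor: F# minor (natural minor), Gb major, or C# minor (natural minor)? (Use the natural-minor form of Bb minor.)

Triads of Bb minor (natural minor): Bb minor (i), C diminished (ii°), Db major (III), Eb minor (iv), F minor (v), Gb major (VI), Ab major (VII).
F# minor (natural minor) shares 0: none.
Gb major shares 4: Bbm, Db, Ebm, Gb.
C# minor (natural minor) shares 0: none.
The most common triads (4) are shared with Gb major.

Gb major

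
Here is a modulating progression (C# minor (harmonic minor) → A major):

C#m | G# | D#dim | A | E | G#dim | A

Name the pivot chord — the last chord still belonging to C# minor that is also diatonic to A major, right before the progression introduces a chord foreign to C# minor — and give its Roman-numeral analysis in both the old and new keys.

Chords diatonic to C# minor: C#m, D#dim, Eaug, F#m, G#, A, B#dim.
Reading the progression, the first chord not in that set is E, so the modulation leaves C# minor there.
The chord immediately before E is A, which is diatonic to both keys: VI in C# minor and I in A major.

A — VI in C# minor, I in A major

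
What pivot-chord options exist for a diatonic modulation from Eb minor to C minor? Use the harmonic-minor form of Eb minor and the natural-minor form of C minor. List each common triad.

Bb, Ddim

Triads in Eb minor (harmonic minor): Ebm (i), Fdim (ii°), Gbaug (III+), Abm (iv), Bb (V), Cb (VI), Ddim (vii°).
Triads in C minor (natural minor): Cm (i), Ddim (ii°), Eb (III), Fm (iv), Gm (v), Ab (VI), Bb (VII).
Shared triads with their functions: Bb (V in Eb minor, VII in C minor); Ddim (vii° in Eb minor, ii° in C minor).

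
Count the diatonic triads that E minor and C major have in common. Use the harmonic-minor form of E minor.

Diatonic triads of E minor (harmonic minor): E minor (i), F# diminished (ii°), G augmented (III+), A minor (iv), B major (V), C major (VI), D# diminished (vii°).
Diatonic triads of C major: C major (I), D minor (ii), E minor (iii), F major (IV), G major (V), A minor (vi), B diminished (vii°).
Matching root and quality in both lists: E minor, A minor, C major.
That gives 3 common triads.

3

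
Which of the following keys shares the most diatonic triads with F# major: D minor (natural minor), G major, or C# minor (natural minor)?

C# minor

Triads of F# major: F# (I), G#m (ii), A#m (iii), B (IV), C# (V), D#m (vi), E#dim (vii°).
D minor (natural minor) shares 0: none.
G major shares 0: none.
C# minor (natural minor) shares 2: G#m, B.
The most common triads (2) are shared with C# minor.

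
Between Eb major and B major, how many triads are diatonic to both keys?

Diatonic triads of Eb major: Eb (I), Fm (ii), Gm (iii), Ab (IV), Bb (V), Cm (vi), Ddim (vii°).
Diatonic triads of B major: B (I), C#m (ii), D#m (iii), E (IV), F# (V), G#m (vi), A#dim (vii°).
No triad has the same root and quality in both keys.

0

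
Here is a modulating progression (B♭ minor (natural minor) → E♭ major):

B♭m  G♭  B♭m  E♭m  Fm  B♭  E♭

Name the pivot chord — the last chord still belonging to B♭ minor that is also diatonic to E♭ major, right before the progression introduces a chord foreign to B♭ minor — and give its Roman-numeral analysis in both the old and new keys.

Chords diatonic to B♭ minor: B♭m, Cdim, D♭, E♭m, Fm, G♭, A♭.
Reading the progression, the first chord not in that set is B♭, so the modulation leaves B♭ minor there.
The chord immediately before B♭ is Fm, which is diatonic to both keys: v in B♭ minor and ii in E♭ major.

Fm — v in B♭ minor, ii in E♭ major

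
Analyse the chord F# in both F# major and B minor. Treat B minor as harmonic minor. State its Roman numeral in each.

I in F# major; V in B minor

The scale of F# major is F# G# A# B C# D# E#; F# is degree 1, and the triad built there (F#-A#-C#) is major, so it is I.
The scale of B minor (harmonic minor) is B C# D E F# G A#; F# is degree 5, and the triad built there (F#-A#-C#) is major, so it is V.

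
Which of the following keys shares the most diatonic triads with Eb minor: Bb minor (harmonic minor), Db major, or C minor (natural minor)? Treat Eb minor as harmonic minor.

Triads of Eb minor (harmonic minor): Ebm (i), Fdim (ii°), Gbaug (III+), Abm (iv), Bb (V), Cb (VI), Ddim (vii°).
Bb minor (harmonic minor) shares 1: Ebm.
Db major shares 1: Ebm.
C minor (natural minor) shares 2: Bb, Ddim.
The most common triads (2) are shared with C minor.

C minor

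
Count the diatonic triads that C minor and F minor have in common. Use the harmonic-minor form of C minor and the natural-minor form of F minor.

3

Diatonic triads of C minor (harmonic minor): C minor (i), D diminished (ii°), E♭ augmented (III+), F minor (iv), G major (V), A♭ major (VI), B diminished (vii°).
Diatonic triads of F minor (natural minor): F minor (i), G diminished (ii°), A♭ major (III), B♭ minor (iv), C minor (v), D♭ major (VI), E♭ major (VII).
Matching root and quality in both lists: C minor, F minor, A♭ major.
That gives 3 common triads.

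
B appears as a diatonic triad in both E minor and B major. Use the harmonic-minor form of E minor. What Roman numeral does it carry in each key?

V in E minor; I in B major

The scale of E minor (harmonic minor) is E F# G A B C D#; B is degree 5, and the triad built there (B-D#-F#) is major, so it is V.
The scale of B major is B C# D# E F# G# A#; B is degree 1, and the triad built there (B-D#-F#) is major, so it is I.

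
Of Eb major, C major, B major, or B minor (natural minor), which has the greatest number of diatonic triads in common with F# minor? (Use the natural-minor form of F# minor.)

B minor

Triads of F# minor (natural minor): F# minor (i), G# diminished (ii°), A major (III), B minor (iv), C# minor (v), D major (VI), E major (VII).
Eb major shares 0: none.
C major shares 0: none.
B major shares 2: C#m, E.
B minor (natural minor) shares 4: F#m, A, Bm, D.
The most common triads (4) are shared with B minor.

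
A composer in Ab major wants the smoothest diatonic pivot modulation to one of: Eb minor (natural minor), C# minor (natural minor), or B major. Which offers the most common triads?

Eb minor

Triads of Ab major: Ab major (I), Bb minor (ii), C minor (iii), Db major (IV), Eb major (V), F minor (vi), G diminished (vii°).
Eb minor (natural minor) shares 2: Bbm, Db.
C# minor (natural minor) shares 0: none.
B major shares 0: none.
The most common triads (2) are shared with Eb minor.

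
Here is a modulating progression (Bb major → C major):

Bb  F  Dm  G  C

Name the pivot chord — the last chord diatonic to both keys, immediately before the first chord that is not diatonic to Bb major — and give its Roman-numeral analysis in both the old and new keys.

Chords diatonic to Bb major: Bb, Cm, Dm, Eb, F, Gm, Adim.
Reading the progression, the first chord not in that set is G, so the modulation leaves Bb major there.
The chord immediately before G is Dm, which is diatonic to both keys: iii in Bb major and ii in C major.

Dm — iii in Bb major, ii in C major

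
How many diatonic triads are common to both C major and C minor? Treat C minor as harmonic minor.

2

Diatonic triads of C major: C (I), Dm (ii), Em (iii), F (IV), G (V), Am (vi), Bdim (vii°).
Diatonic triads of C minor (harmonic minor): Cm (i), Ddim (ii°), Ebaug (III+), Fm (iv), G (V), Ab (VI), Bdim (vii°).
Matching root and quality in both lists: G, Bdim.
That gives 2 common triads.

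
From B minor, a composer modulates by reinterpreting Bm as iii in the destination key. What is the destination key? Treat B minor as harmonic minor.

G major

The numeral iii denotes a minor triad on scale degree 3. With B on degree 3, the tonic of the new key is G.
Degree 3 carries a minor triad in major keys, so the destination is G major.
Check: the diatonic triads of G major are G (I), Am (ii), Bm (iii), C (IV), D (V), Em (vi), F#dim (vii°) — Bm is indeed iii.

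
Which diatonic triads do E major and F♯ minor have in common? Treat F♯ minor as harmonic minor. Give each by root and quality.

Triads in E major: E major (I), F♯ minor (ii), G♯ minor (iii), A major (IV), B major (V), C♯ minor (vi), D♯ diminished (vii°).
Triads in F♯ minor (harmonic minor): F♯ minor (i), G♯ diminished (ii°), A augmented (III+), B minor (iv), C♯ major (V), D major (VI), E♯ diminished (vii°).
Shared triads with their functions: F♯ minor (ii in E major, i in F♯ minor).

F♯m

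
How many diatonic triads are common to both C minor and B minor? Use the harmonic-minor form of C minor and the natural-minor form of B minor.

1

Diatonic triads of C minor (harmonic minor): Cm (i), Ddim (ii°), E♭aug (III+), Fm (iv), G (V), A♭ (VI), Bdim (vii°).
Diatonic triads of B minor (natural minor): Bm (i), C♯dim (ii°), D (III), Em (iv), F♯m (v), G (VI), A (VII).
Matching root and quality in both lists: G.
That gives 1 common triad.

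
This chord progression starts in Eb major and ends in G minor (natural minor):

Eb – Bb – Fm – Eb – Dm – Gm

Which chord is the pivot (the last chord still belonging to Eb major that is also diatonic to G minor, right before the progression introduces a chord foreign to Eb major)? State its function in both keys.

Chords diatonic to Eb major: Eb, Fm, Gm, Ab, Bb, Cm, Ddim.
Reading the progression, the first chord not in that set is Dm, so the modulation leaves Eb major there.
The chord immediately before Dm is Eb, which is diatonic to both keys: I in Eb major and VI in G minor.

Eb — I in Eb major, VI in G minor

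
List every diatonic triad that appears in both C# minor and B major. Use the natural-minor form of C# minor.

Triads in C# minor (natural minor): C# minor (i), D# diminished (ii°), E major (III), F# minor (iv), G# minor (v), A major (VI), B major (VII).
Triads in B major: B major (I), C# minor (ii), D# minor (iii), E major (IV), F# major (V), G# minor (vi), A# diminished (vii°).
Shared triads with their functions: C# minor (i in C# minor, ii in B major); E major (III in C# minor, IV in B major); G# minor (v in C# minor, vi in B major); B major (VII in C# minor, I in B major).

C#m, E, G#m, B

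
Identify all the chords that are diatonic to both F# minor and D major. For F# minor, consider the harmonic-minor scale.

F#m, Bm, D

Triads in F# minor (harmonic minor): F#m (i), G#dim (ii°), Aaug (III+), Bm (iv), C# (V), D (VI), E#dim (vii°).
Triads in D major: D (I), Em (ii), F#m (iii), G (IV), A (V), Bm (vi), C#dim (vii°).
Shared triads with their functions: F#m (i in F# minor, iii in D major); Bm (iv in F# minor, vi in D major); D (VI in F# minor, I in D major).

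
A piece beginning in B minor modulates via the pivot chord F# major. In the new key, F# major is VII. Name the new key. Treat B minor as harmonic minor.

The numeral VII denotes a major triad on scale degree 7. With F# on degree 7, the tonic of the new key is G#.
Degree 7 carries a major triad in natural-minor keys, so the destination is G# minor.
Check: the diatonic triads of G# minor (natural minor) are G#m (i), A#dim (ii°), B (III), C#m (iv), D#m (v), E (VI), F# (VII) — F# major is indeed VII.

G# minor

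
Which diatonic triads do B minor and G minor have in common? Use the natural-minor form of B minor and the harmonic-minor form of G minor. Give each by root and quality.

Triads in B minor (natural minor): Bm (i), C#dim (ii°), D (III), Em (iv), F#m (v), G (VI), A (VII).
Triads in G minor (harmonic minor): Gm (i), Adim (ii°), Bbaug (III+), Cm (iv), D (V), Eb (VI), F#dim (vii°).
Shared triads with their functions: D (III in B minor, V in G minor).

D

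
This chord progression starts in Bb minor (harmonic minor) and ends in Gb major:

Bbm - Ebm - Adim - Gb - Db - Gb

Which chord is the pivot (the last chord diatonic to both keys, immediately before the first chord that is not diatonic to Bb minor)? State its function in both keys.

Chords diatonic to Bb minor: Bbm, Cdim, Dbaug, Ebm, F, Gb, Adim.
Reading the progression, the first chord not in that set is Db, so the modulation leaves Bb minor there.
The chord immediately before Db is Gb, which is diatonic to both keys: VI in Bb minor and I in Gb major.

Gb — VI in Bb minor, I in Gb major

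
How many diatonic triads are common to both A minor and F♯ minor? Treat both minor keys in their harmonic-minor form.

Diatonic triads of A minor (harmonic minor): Am (i), Bdim (ii°), Caug (III+), Dm (iv), E (V), F (VI), G♯dim (vii°).
Diatonic triads of F♯ minor (harmonic minor): F♯m (i), G♯dim (ii°), Aaug (III+), Bm (iv), C♯ (V), D (VI), E♯dim (vii°).
Matching root and quality in both lists: G♯dim.
That gives 1 common triad.

1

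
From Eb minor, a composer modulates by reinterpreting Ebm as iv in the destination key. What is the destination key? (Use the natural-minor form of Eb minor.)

Bb minor

The numeral iv denotes a minor triad on scale degree 4. With Eb on degree 4, the tonic of the new key is Bb.
Degree 4 carries a minor triad in minor keys, so the destination is Bb minor.
Check: the diatonic triads of Bb minor (natural minor) are Bbm (i), Cdim (ii°), Db (III), Ebm (iv), Fm (v), Gb (VI), Ab (VII) — Ebm is indeed iv.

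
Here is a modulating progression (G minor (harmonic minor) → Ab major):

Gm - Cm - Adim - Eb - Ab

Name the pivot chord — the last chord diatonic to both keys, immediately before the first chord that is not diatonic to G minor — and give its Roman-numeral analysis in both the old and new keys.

Chords diatonic to G minor: Gm, Adim, Bbaug, Cm, D, Eb, F#dim.
Reading the progression, the first chord not in that set is Ab, so the modulation leaves G minor there.
The chord immediately before Ab is Eb, which is diatonic to both keys: VI in G minor and V in Ab major.

Eb — VI in G minor, V in Ab major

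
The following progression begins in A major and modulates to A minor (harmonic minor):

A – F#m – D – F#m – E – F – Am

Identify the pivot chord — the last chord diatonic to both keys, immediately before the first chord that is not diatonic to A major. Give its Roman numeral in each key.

E — V in A major, V in A minor

Chords diatonic to A major: A, Bm, C#m, D, E, F#m, G#dim.
Reading the progression, the first chord not in that set is F, so the modulation leaves A major there.
The chord immediately before F is E, which is diatonic to both keys: V in A major and V in A minor.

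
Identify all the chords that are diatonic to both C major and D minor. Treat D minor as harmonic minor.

Triads in C major: C (I), Dm (ii), Em (iii), F (IV), G (V), Am (vi), Bdim (vii°).
Triads in D minor (harmonic minor): Dm (i), Edim (ii°), Faug (III+), Gm (iv), A (V), Bb (VI), C#dim (vii°).
Shared triads with their functions: Dm (ii in C major, i in D minor).

Dm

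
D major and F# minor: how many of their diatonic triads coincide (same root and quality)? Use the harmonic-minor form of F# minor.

Diatonic triads of D major: D major (I), E minor (ii), F# minor (iii), G major (IV), A major (V), B minor (vi), C# diminished (vii°).
Diatonic triads of F# minor (harmonic minor): F# minor (i), G# diminished (ii°), A augmented (III+), B minor (iv), C# major (V), D major (VI), E# diminished (vii°).
Matching root and quality in both lists: D major, F# minor, B minor.
That gives 3 common triads.

3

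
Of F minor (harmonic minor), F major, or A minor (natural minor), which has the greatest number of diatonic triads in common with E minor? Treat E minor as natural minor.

Triads of E minor (natural minor): Em (i), F#dim (ii°), G (III), Am (iv), Bm (v), C (VI), D (VII).
F minor (harmonic minor) shares 1: C.
F major shares 2: Am, C.
A minor (natural minor) shares 4: Em, G, Am, C.
The most common triads (4) are shared with A minor.

A minor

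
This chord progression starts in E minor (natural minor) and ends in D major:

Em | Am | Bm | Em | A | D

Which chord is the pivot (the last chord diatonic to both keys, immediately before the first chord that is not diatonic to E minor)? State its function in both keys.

Em — i in E minor, ii in D major

Chords diatonic to E minor: Em, F♯dim, G, Am, Bm, C, D.
Reading the progression, the first chord not in that set is A, so the modulation leaves E minor there.
The chord immediately before A is Em, which is diatonic to both keys: i in E minor and ii in D major.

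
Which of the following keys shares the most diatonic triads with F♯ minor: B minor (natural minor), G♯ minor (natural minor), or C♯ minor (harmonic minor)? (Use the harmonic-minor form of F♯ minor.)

Triads of F♯ minor (harmonic minor): F♯m (i), G♯dim (ii°), Aaug (III+), Bm (iv), C♯ (V), D (VI), E♯dim (vii°).
B minor (natural minor) shares 3: F♯m, Bm, D.
G♯ minor (natural minor) shares 0: none.
C♯ minor (harmonic minor) shares 1: F♯m.
The most common triads (3) are shared with B minor.

B minor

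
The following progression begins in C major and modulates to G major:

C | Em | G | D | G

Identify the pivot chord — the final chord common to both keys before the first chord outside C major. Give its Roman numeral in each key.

G — V in C major, I in G major

Chords diatonic to C major: C, Dm, Em, F, G, Am, Bdim.
Reading the progression, the first chord not in that set is D, so the modulation leaves C major there.
The chord immediately before D is G, which is diatonic to both keys: V in C major and I in G major.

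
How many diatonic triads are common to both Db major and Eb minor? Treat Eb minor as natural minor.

Diatonic triads of Db major: Db major (I), Eb minor (ii), F minor (iii), Gb major (IV), Ab major (V), Bb minor (vi), C diminished (vii°).
Diatonic triads of Eb minor (natural minor): Eb minor (i), F diminished (ii°), Gb major (III), Ab minor (iv), Bb minor (v), Cb major (VI), Db major (VII).
Matching root and quality in both lists: Db major, Eb minor, Gb major, Bb minor.
That gives 4 common triads.

4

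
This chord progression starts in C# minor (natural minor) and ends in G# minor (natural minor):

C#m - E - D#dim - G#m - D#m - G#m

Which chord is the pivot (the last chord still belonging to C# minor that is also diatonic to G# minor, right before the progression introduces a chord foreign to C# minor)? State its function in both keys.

Chords diatonic to C# minor: C#m, D#dim, E, F#m, G#m, A, B.
Reading the progression, the first chord not in that set is D#m, so the modulation leaves C# minor there.
The chord immediately before D#m is G#m, which is diatonic to both keys: v in C# minor and i in G# minor.

G#m — v in C# minor, i in G# minor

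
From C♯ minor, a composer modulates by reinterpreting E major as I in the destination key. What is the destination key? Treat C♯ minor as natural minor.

The numeral I denotes a major triad on scale degree 1. With E on degree 1, the tonic of the new key is E.
Degree 1 carries a major triad in major keys, so the destination is E major.
Check: the diatonic triads of E major are E (I), F♯m (ii), G♯m (iii), A (IV), B (V), C♯m (vi), D♯dim (vii°) — E major is indeed I.

E major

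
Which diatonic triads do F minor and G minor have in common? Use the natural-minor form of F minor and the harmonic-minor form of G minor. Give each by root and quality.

Cm, Eb

Triads in F minor (natural minor): F minor (i), G diminished (ii°), Ab major (III), Bb minor (iv), C minor (v), Db major (VI), Eb major (VII).
Triads in G minor (harmonic minor): G minor (i), A diminished (ii°), Bb augmented (III+), C minor (iv), D major (V), Eb major (VI), F# diminished (vii°).
Shared triads with their functions: C minor (v in F minor, iv in G minor); Eb major (VII in F minor, VI in G minor).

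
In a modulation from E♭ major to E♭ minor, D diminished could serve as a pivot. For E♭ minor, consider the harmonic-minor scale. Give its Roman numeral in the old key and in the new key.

The scale of E♭ major is E♭ F G A♭ B♭ C D; D is degree 7, and the triad built there (D-F-A♭) is diminished, so it is vii°.
The scale of E♭ minor (harmonic minor) is E♭ F G♭ A♭ B♭ C♭ D; D is degree 7, and the triad built there (D-F-A♭) is diminished, so it is vii°.

vii° in E♭ major; vii° in E♭ minor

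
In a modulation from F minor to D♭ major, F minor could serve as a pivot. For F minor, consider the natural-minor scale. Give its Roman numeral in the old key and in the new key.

i in F minor; iii in D♭ major

The scale of F minor (natural minor) is F G A♭ B♭ C D♭ E♭; F is degree 1, and the triad built there (F-A♭-C) is minor, so it is i.
The scale of D♭ major is D♭ E♭ F G♭ A♭ B♭ C; F is degree 3, and the triad built there (F-A♭-C) is minor, so it is iii.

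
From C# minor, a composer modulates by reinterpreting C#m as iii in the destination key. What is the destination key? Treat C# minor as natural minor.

A major

The numeral iii denotes a minor triad on scale degree 3. With C# on degree 3, the tonic of the new key is A.
Degree 3 carries a minor triad in major keys, so the destination is A major.
Check: the diatonic triads of A major are A (I), Bm (ii), C#m (iii), D (IV), E (V), F#m (vi), G#dim (vii°) — C#m is indeed iii.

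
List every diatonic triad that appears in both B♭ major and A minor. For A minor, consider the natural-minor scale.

Triads in B♭ major: B♭ (I), Cm (ii), Dm (iii), E♭ (IV), F (V), Gm (vi), Adim (vii°).
Triads in A minor (natural minor): Am (i), Bdim (ii°), C (III), Dm (iv), Em (v), F (VI), G (VII).
Shared triads with their functions: Dm (iii in B♭ major, iv in A minor); F (V in B♭ major, VI in A minor).

Dm, F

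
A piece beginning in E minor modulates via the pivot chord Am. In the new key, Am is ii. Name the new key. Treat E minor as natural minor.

The numeral ii denotes a minor triad on scale degree 2. With A on degree 2, the tonic of the new key is G.
Degree 2 carries a minor triad in major keys, so the destination is G major.
Check: the diatonic triads of G major are G (I), Am (ii), Bm (iii), C (IV), D (V), Em (vi), F#dim (vii°) — Am is indeed ii.

G major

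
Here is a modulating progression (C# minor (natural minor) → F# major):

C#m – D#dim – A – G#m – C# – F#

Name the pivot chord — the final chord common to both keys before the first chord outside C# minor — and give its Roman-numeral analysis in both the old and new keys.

G#m — v in C# minor, ii in F# major

Chords diatonic to C# minor: C#m, D#dim, E, F#m, G#m, A, B.
Reading the progression, the first chord not in that set is C#, so the modulation leaves C# minor there.
The chord immediately before C# is G#m, which is diatonic to both keys: v in C# minor and ii in F# major.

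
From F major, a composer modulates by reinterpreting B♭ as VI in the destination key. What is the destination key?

D minor

The numeral VI denotes a major triad on scale degree 6. With B♭ on degree 6, the tonic of the new key is D.
Degree 6 carries a major triad in minor keys, so the destination is D minor.
Check: the diatonic triads of D minor (natural minor) are Dm (i), Edim (ii°), F (III), Gm (iv), Am (v), B♭ (VI), C (VII) — B♭ is indeed VI.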